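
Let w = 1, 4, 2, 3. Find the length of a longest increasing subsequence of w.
3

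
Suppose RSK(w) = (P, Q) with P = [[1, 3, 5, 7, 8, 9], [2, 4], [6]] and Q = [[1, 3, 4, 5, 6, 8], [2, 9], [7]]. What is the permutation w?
6 2 4 5 7 8 1 9 3

Reverse the RSK construction: for i from n down to 1, find the cell of Q containing i, remove the entry at that cell from P, and reverse-bump it up through P; the value ejected from row 1 is w(i).

Step i=9: Q has 9 at row 2, column 2; remove 4 from row 2 of P and reverse-bump: 4 enters row 1 and ejects 3. So w(9) = 3. P is now [[1, 4, 5, 7, 8, 9], [2], [6]].
Step i=8: Q has 8 at row 1, column 6; remove that cell from P, ejecting 9. So w(8) = 9. P is now [[1, 4, 5, 7, 8], [2], [6]].
Step i=7: Q has 7 at row 3, column 1; remove 6 from row 3 of P and reverse-bump: 6 enters row 2 and ejects 2; 2 enters row 1 and ejects 1. So w(7) = 1. P is now [[2, 4, 5, 7, 8], [6]].
Step i=6: Q has 6 at row 1, column 5; remove that cell from P, ejecting 8. So w(6) = 8. P is now [[2, 4, 5, 7], [6]].
Step i=5: Q has 5 at row 1, column 4; remove that cell from P, ejecting 7. So w(5) = 7. P is now [[2, 4, 5], [6]].
Step i=4: Q has 4 at row 1, column 3; remove that cell from P, ejecting 5. So w(4) = 5. P is now [[2, 4], [6]].
Step i=3: Q has 3 at row 1, column 2; remove that cell from P, ejecting 4. So w(3) = 4. P is now [[2], [6]].
Step i=2: Q has 2 at row 2, column 1; remove 6 from row 2 of P and reverse-bump: 6 enters row 1 and ejects 2. So w(2) = 2. P is now [[6]].
Step i=1: Q has 1 at row 1, column 1; remove that cell from P, ejecting 6. So w(1) = 6. P is now [].

So w = 6 2 4 5 7 8 1 9 3.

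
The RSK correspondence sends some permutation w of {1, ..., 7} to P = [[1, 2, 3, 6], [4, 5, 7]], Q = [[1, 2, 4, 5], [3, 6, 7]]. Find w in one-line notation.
1 4 2 5 7 3 6

Reverse the RSK construction: for i from n down to 1, find the cell of Q containing i, remove the entry at that cell from P, and reverse-bump it up through P; the value ejected from row 1 is w(i).

Step i=7: Q has 7 at row 2, column 3; remove 7 from row 2 of P and reverse-bump: 7 enters row 1 and ejects 6. So w(7) = 6. P is now [[1, 2, 3, 7], [4, 5]].
Step i=6: Q has 6 at row 2, column 2; remove 5 from row 2 of P and reverse-bump: 5 enters row 1 and ejects 3. So w(6) = 3. P is now [[1, 2, 5, 7], [4]].
Step i=5: Q has 5 at row 1, column 4; remove that cell from P, ejecting 7. So w(5) = 7. P is now [[1, 2, 5], [4]].
Step i=4: Q has 4 at row 1, column 3; remove that cell from P, ejecting 5. So w(4) = 5. P is now [[1, 2], [4]].
Step i=3: Q has 3 at row 2, column 1; remove 4 from row 2 of P and reverse-bump: 4 enters row 1 and ejects 2. So w(3) = 2. P is now [[1, 4]].
Step i=2: Q has 2 at row 1, column 2; remove that cell from P, ejecting 4. So w(2) = 4. P is now [[1]].
Step i=1: Q has 1 at row 1, column 1; remove that cell from P, ejecting 1. So w(1) = 1. P is now [].

So w = 1 4 2 5 7 3 6.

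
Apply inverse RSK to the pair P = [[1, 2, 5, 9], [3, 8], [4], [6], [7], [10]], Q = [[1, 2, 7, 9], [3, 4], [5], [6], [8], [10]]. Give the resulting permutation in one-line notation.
Reverse the RSK construction: for i from n down to 1, find the cell of Q containing i, remove the entry at that cell from P, and reverse-bump it up through P; the value ejected from row 1 is w(i).

Step i=10: Q has 10 at row 6, column 1; remove 10 from row 6 of P and reverse-bump: 10 enters row 5 and ejects 7; 7 enters row 4 and ejects 6; 6 enters row 3 and ejects 4; 4 enters row 2 and ejects 3; 3 enters row 1 and ejects 2. So w(10) = 2. P is now [[1, 3, 5, 9], [4, 8], [6], [7], [10]].
Step i=9: Q has 9 at row 1, column 4; remove that cell from P, ejecting 9. So w(9) = 9. P is now [[1, 3, 5], [4, 8], [6], [7], [10]].
Step i=8: Q has 8 at row 5, column 1; remove 10 from row 5 of P and reverse-bump: 10 enters row 4 and ejects 7; 7 enters row 3 and ejects 6; 6 enters row 2 and ejects 4; 4 enters row 1 and ejects 3. So w(8) = 3. P is now [[1, 4, 5], [6, 8], [7], [10]].
Step i=7: Q has 7 at row 1, column 3; remove that cell from P, ejecting 5. So w(7) = 5. P is now [[1, 4], [6, 8], [7], [10]].
Step i=6: Q has 6 at row 4, column 1; remove 10 from row 4 of P and reverse-bump: 10 enters row 3 and ejects 7; 7 enters row 2 and ejects 6; 6 enters row 1 and ejects 4. So w(6) = 4. P is now [[1, 6], [7, 8], [10]].
Step i=5: Q has 5 at row 3, column 1; remove 10 from row 3 of P and reverse-bump: 10 enters row 2 and ejects 8; 8 enters row 1 and ejects 6. So w(5) = 6. P is now [[1, 8], [7, 10]].
Step i=4: Q has 4 at row 2, column 2; remove 10 from row 2 of P and reverse-bump: 10 enters row 1 and ejects 8. So w(4) = 8. P is now [[1, 10], [7]].
Step i=3: Q has 3 at row 2, column 1; remove 7 from row 2 of P and reverse-bump: 7 enters row 1 and ejects 1. So w(3) = 1. P is now [[7, 10]].
Step i=2: Q has 2 at row 1, column 2; remove that cell from P, ejecting 10. So w(2) = 10. P is now [[7]].
Step i=1: Q has 1 at row 1, column 1; remove that cell from P, ejecting 7. So w(1) = 7. P is now [].

So w = 7 10 1 8 6 4 5 3 9 2.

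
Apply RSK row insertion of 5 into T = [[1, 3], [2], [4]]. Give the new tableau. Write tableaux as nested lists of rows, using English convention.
5 is larger than every entry of row 1, so it is appended to row 1. The new tableau is [[1, 3, 5], [2], [4]].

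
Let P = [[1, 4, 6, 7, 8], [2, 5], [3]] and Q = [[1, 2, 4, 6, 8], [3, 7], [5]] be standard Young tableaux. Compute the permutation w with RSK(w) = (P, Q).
3 5 2 6 1 7 4 8

Reverse the RSK construction: for i from n down to 1, find the cell of Q containing i, remove the entry at that cell from P, and reverse-bump it up through P; the value ejected from row 1 is w(i).

Step i=8: Q has 8 at row 1, column 5; remove that cell from P, ejecting 8. So w(8) = 8. P is now [[1, 4, 6, 7], [2, 5], [3]].
Step i=7: Q has 7 at row 2, column 2; remove 5 from row 2 of P and reverse-bump: 5 enters row 1 and ejects 4. So w(7) = 4. P is now [[1, 5, 6, 7], [2], [3]].
Step i=6: Q has 6 at row 1, column 4; remove that cell from P, ejecting 7. So w(6) = 7. P is now [[1, 5, 6], [2], [3]].
Step i=5: Q has 5 at row 3, column 1; remove 3 from row 3 of P and reverse-bump: 3 enters row 2 and ejects 2; 2 enters row 1 and ejects 1. So w(5) = 1. P is now [[2, 5, 6], [3]].
Step i=4: Q has 4 at row 1, column 3; remove that cell from P, ejecting 6. So w(4) = 6. P is now [[2, 5], [3]].
Step i=3: Q has 3 at row 2, column 1; remove 3 from row 2 of P and reverse-bump: 3 enters row 1 and ejects 2. So w(3) = 2. P is now [[3, 5]].
Step i=2: Q has 2 at row 1, column 2; remove that cell from P, ejecting 5. So w(2) = 5. P is now [[3]].
Step i=1: Q has 1 at row 1, column 1; remove that cell from P, ejecting 3. So w(1) = 3. P is now [].

So w = 3 5 2 6 1 7 4 8.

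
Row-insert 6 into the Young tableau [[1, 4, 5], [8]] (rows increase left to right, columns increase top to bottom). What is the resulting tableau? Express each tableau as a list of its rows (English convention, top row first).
[[1, 4, 5, 6], [8]]

6 is larger than every entry of row 1, so it is appended to row 1. The new tableau is [[1, 4, 5, 6], [8]].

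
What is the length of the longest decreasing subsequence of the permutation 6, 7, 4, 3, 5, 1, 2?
4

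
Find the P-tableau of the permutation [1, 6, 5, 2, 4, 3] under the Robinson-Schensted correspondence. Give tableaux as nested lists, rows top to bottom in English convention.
P = [[1, 2, 3], [4], [5], [6]]

Insert 1: appended to row 1. P = [[1]].
Insert 6: appended to row 1. P = [[1, 6]].
Insert 5: 5 bumps 6 from row 1; 6 starts row 2. P = [[1, 5], [6]].
Insert 2: 2 bumps 5 from row 1; 5 bumps 6 from row 2; 6 starts row 3. P = [[1, 2], [5], [6]].
Insert 4: appended to row 1. P = [[1, 2, 4], [5], [6]].
Insert 3: 3 bumps 4 from row 1; 4 bumps 5 from row 2; 5 bumps 6 from row 3; 6 starts row 4. P = [[1, 2, 3], [4], [5], [6]].

So P = [[1, 2, 3], [4], [5], [6]].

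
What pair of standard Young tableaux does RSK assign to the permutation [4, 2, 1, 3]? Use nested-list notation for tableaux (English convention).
Insert each entry of the permutation into P by Schensted row insertion, recording in Q the position of each new cell.

Insert 4: appended to row 1. P = [[4]].
Insert 2: 2 bumps 4 from row 1; 4 starts row 2. P = [[2], [4]].
Insert 1: 1 bumps 2 from row 1; 2 bumps 4 from row 2; 4 starts row 3. P = [[1], [2], [4]].
Insert 3: appended to row 1. P = [[1, 3], [2], [4]].

So P = [[1, 3], [2], [4]], Q = [[1, 4], [2], [3]].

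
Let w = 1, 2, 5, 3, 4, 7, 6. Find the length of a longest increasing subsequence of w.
5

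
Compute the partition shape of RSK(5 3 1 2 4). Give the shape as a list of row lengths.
[3, 1, 1]

Row-insert each entry into an empty tableau.

After inserting 5: P = [[5]].
After inserting 3: P = [[3], [5]].
After inserting 1: P = [[1], [3], [5]].
After inserting 2: P = [[1, 2], [3], [5]].
After inserting 4: P = [[1, 2, 4], [3], [5]].

The final insertion tableau P = [[1, 2, 4], [3], [5]] has shape [3, 1, 1].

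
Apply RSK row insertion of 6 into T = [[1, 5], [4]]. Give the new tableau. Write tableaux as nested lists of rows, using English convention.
[[1, 5, 6], [4]]

6 is larger than every entry of row 1, so it is appended to row 1. The new tableau is [[1, 5, 6], [4]].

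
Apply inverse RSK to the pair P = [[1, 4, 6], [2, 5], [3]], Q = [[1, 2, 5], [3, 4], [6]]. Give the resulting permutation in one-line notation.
3 5 2 4 6 1

Reverse the RSK construction: for i from n down to 1, find the cell of Q containing i, remove the entry at that cell from P, and reverse-bump it up through P; the value ejected from row 1 is w(i).

Step i=6: Q has 6 at row 3, column 1; remove 3 from row 3 of P and reverse-bump: 3 enters row 2 and ejects 2; 2 enters row 1 and ejects 1. So w(6) = 1. P is now [[2, 4, 6], [3, 5]].
Step i=5: Q has 5 at row 1, column 3; remove that cell from P, ejecting 6. So w(5) = 6. P is now [[2, 4], [3, 5]].
Step i=4: Q has 4 at row 2, column 2; remove 5 from row 2 of P and reverse-bump: 5 enters row 1 and ejects 4. So w(4) = 4. P is now [[2, 5], [3]].
Step i=3: Q has 3 at row 2, column 1; remove 3 from row 2 of P and reverse-bump: 3 enters row 1 and ejects 2. So w(3) = 2. P is now [[3, 5]].
Step i=2: Q has 2 at row 1, column 2; remove that cell from P, ejecting 5. So w(2) = 5. P is now [[3]].
Step i=1: Q has 1 at row 1, column 1; remove that cell from P, ejecting 3. So w(1) = 3. P is now [].

So w = 3 5 2 4 6 1.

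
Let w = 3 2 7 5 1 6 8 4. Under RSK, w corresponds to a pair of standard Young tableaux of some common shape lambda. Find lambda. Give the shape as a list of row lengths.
Row-insert each entry into an empty tableau.

After inserting 3: P = [[3]].
After inserting 2: P = [[2], [3]].
After inserting 7: P = [[2, 7], [3]].
After inserting 5: P = [[2, 5], [3, 7]].
After inserting 1: P = [[1, 5], [2, 7], [3]].
After inserting 6: P = [[1, 5, 6], [2, 7], [3]].
After inserting 8: P = [[1, 5, 6, 8], [2, 7], [3]].
After inserting 4: P = [[1, 4, 6, 8], [2, 5], [3, 7]].

The final insertion tableau P = [[1, 4, 6, 8], [2, 5], [3, 7]] has shape [4, 2, 2].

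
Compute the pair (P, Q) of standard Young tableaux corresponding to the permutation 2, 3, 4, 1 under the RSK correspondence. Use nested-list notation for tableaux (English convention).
P = [[1, 3, 4], [2]], Q = [[1, 2, 3], [4]]

Insert each entry of the permutation into P by Schensted row insertion, recording in Q the position of each new cell.

Insert 2: appended to row 1. P = [[2]].
Insert 3: appended to row 1. P = [[2, 3]].
Insert 4: appended to row 1. P = [[2, 3, 4]].
Insert 1: 1 bumps 2 from row 1; 2 starts row 2. P = [[1, 3, 4], [2]].

So P = [[1, 3, 4], [2]], Q = [[1, 2, 3], [4]].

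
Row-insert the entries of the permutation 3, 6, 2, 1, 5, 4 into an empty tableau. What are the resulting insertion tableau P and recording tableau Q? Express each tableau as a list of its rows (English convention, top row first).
Insert each entry of the permutation into P by Schensted row insertion, recording in Q the position of each new cell.

Insert 3: appended to row 1. P = [[3]].
Insert 6: appended to row 1. P = [[3, 6]].
Insert 2: 2 bumps 3 from row 1; 3 starts row 2. P = [[2, 6], [3]].
Insert 1: 1 bumps 2 from row 1; 2 bumps 3 from row 2; 3 starts row 3. P = [[1, 6], [2], [3]].
Insert 5: 5 bumps 6 from row 1; 6 appends to row 2. P = [[1, 5], [2, 6], [3]].
Insert 4: 4 bumps 5 from row 1; 5 bumps 6 from row 2; 6 appends to row 3. P = [[1, 4], [2, 5], [3, 6]].

So P = [[1, 4], [2, 5], [3, 6]], Q = [[1, 2], [3, 5], [4, 6]].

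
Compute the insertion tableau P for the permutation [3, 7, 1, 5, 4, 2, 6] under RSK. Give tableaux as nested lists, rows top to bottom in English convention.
Insert 3: appended to row 1. P = [[3]].
Insert 7: appended to row 1. P = [[3, 7]].
Insert 1: 1 bumps 3 from row 1; 3 starts row 2. P = [[1, 7], [3]].
Insert 5: 5 bumps 7 from row 1; 7 appends to row 2. P = [[1, 5], [3, 7]].
Insert 4: 4 bumps 5 from row 1; 5 bumps 7 from row 2; 7 starts row 3. P = [[1, 4], [3, 5], [7]].
Insert 2: 2 bumps 4 from row 1; 4 bumps 5 from row 2; 5 bumps 7 from row 3; 7 starts row 4. P = [[1, 2], [3, 4], [5], [7]].
Insert 6: appended to row 1. P = [[1, 2, 6], [3, 4], [5], [7]].

So P = [[1, 2, 6], [3, 4], [5], [7]].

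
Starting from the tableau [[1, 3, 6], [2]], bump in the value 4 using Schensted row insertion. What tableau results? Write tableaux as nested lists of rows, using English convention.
[[1, 3, 4], [2, 6]]

In row 1, 4 replaces 6 (the leftmost entry greater than 4); 6 is bumped to row 2. 6 is appended to row 2. The new tableau is [[1, 3, 4], [2, 6]].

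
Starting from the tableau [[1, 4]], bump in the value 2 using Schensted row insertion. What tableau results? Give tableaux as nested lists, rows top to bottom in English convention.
In row 1, 2 replaces 4 (the leftmost entry greater than 2); 4 is bumped to row 2. 4 starts a new row 2. The new tableau is [[1, 2], [4]].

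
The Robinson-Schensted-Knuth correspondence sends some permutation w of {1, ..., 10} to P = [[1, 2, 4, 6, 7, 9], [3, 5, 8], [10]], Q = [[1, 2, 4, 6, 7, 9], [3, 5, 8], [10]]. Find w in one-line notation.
Reverse RSK: for i = n, n-1, ..., 1, locate i in Q, remove the corresponding corner cell from P, and reverse-bump its entry up through P; the value ejected from row 1 is w(i).

So w = 1 3 2 5 4 6 10 8 9 7.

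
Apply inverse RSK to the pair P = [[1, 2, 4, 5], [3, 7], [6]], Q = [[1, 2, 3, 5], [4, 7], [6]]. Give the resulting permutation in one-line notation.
1 3 6 4 7 2 5

Reverse RSK: for i = n, n-1, ..., 1, locate i in Q, remove the corresponding corner cell from P, and reverse-bump its entry up through P; the value ejected from row 1 is w(i).

So w = 1 3 6 4 7 2 5.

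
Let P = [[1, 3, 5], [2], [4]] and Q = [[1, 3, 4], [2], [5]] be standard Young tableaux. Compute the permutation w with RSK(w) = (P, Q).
Reverse the RSK construction: for i from n down to 1, find the cell of Q containing i, remove the entry at that cell from P, and reverse-bump it up through P; the value ejected from row 1 is w(i).

Step i=5: Q has 5 at row 3, column 1; remove 4 from row 3 of P and reverse-bump: 4 enters row 2 and ejects 2; 2 enters row 1 and ejects 1. So w(5) = 1. P is now [[2, 3, 5], [4]].
Step i=4: Q has 4 at row 1, column 3; remove that cell from P, ejecting 5. So w(4) = 5. P is now [[2, 3], [4]].
Step i=3: Q has 3 at row 1, column 2; remove that cell from P, ejecting 3. So w(3) = 3. P is now [[2], [4]].
Step i=2: Q has 2 at row 2, column 1; remove 4 from row 2 of P and reverse-bump: 4 enters row 1 and ejects 2. So w(2) = 2. P is now [[4]].
Step i=1: Q has 1 at row 1, column 1; remove that cell from P, ejecting 4. So w(1) = 4. P is now [].

So w = 4 2 3 5 1.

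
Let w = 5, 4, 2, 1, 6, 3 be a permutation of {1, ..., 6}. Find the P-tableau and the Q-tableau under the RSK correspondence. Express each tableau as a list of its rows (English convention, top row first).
P = [[1, 3], [2, 6], [4], [5]], Q = [[1, 5], [2, 6], [3], [4]]

Insert each entry of the permutation into P by Schensted row insertion, recording in Q the position of each new cell.

Insert 5: appended to row 1. P = [[5]], Q = [[1]].
Insert 4: 4 bumps 5 from row 1; 5 starts row 2. P = [[4], [5]], Q = [[1], [2]].
Insert 2: 2 bumps 4 from row 1; 4 bumps 5 from row 2; 5 starts row 3. P = [[2], [4], [5]], Q = [[1], [2], [3]].
Insert 1: 1 bumps 2 from row 1; 2 bumps 4 from row 2; 4 bumps 5 from row 3; 5 starts row 4. P = [[1], [2], [4], [5]], Q = [[1], [2], [3], [4]].
Insert 6: appended to row 1. P = [[1, 6], [2], [4], [5]], Q = [[1, 5], [2], [3], [4]].
Insert 3: 3 bumps 6 from row 1; 6 appends to row 2. P = [[1, 3], [2, 6], [4], [5]], Q = [[1, 5], [2, 6], [3], [4]].

So P = [[1, 3], [2, 6], [4], [5]], Q = [[1, 5], [2, 6], [3], [4]].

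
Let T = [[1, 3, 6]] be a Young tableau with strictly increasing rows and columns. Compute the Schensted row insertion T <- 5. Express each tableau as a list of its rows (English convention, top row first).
[[1, 3, 5], [6]]

In row 1, 5 replaces 6 (the leftmost entry greater than 5); 6 is bumped to row 2. 6 starts a new row 2. The new tableau is [[1, 3, 5], [6]].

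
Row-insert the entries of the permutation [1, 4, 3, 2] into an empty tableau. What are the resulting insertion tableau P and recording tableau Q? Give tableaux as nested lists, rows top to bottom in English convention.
P = [[1, 2], [3], [4]], Q = [[1, 2], [3], [4]]

Insert each entry of the permutation into P by Schensted row insertion, recording in Q the position of each new cell.

Insert 1: appended to row 1. P = [[1]], Q = [[1]].
Insert 4: appended to row 1. P = [[1, 4]], Q = [[1, 2]].
Insert 3: 3 bumps 4 from row 1; 4 starts row 2. P = [[1, 3], [4]], Q = [[1, 2], [3]].
Insert 2: 2 bumps 3 from row 1; 3 bumps 4 from row 2; 4 starts row 3. P = [[1, 2], [3], [4]], Q = [[1, 2], [3], [4]].

So P = [[1, 2], [3], [4]], Q = [[1, 2], [3], [4]].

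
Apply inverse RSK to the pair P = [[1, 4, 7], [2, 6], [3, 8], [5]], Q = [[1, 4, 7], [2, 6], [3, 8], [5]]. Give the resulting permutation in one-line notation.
5 3 2 8 1 6 7 4

Reverse the RSK construction: for i from n down to 1, find the cell of Q containing i, remove the entry at that cell from P, and reverse-bump it up through P; the value ejected from row 1 is w(i).

Step i=8: Q has 8 at row 3, column 2; remove 8 from row 3 of P and reverse-bump: 8 enters row 2 and ejects 6; 6 enters row 1 and ejects 4. So w(8) = 4. P is now [[1, 6, 7], [2, 8], [3], [5]].
Step i=7: Q has 7 at row 1, column 3; remove that cell from P, ejecting 7. So w(7) = 7. P is now [[1, 6], [2, 8], [3], [5]].
Step i=6: Q has 6 at row 2, column 2; remove 8 from row 2 of P and reverse-bump: 8 enters row 1 and ejects 6. So w(6) = 6. P is now [[1, 8], [2], [3], [5]].
Step i=5: Q has 5 at row 4, column 1; remove 5 from row 4 of P and reverse-bump: 5 enters row 3 and ejects 3; 3 enters row 2 and ejects 2; 2 enters row 1 and ejects 1. So w(5) = 1. P is now [[2, 8], [3], [5]].
Step i=4: Q has 4 at row 1, column 2; remove that cell from P, ejecting 8. So w(4) = 8. P is now [[2], [3], [5]].
Step i=3: Q has 3 at row 3, column 1; remove 5 from row 3 of P and reverse-bump: 5 enters row 2 and ejects 3; 3 enters row 1 and ejects 2. So w(3) = 2. P is now [[3], [5]].
Step i=2: Q has 2 at row 2, column 1; remove 5 from row 2 of P and reverse-bump: 5 enters row 1 and ejects 3. So w(2) = 3. P is now [[5]].
Step i=1: Q has 1 at row 1, column 1; remove that cell from P, ejecting 5. So w(1) = 5. P is now [].

So w = 5 3 2 8 1 6 7 4.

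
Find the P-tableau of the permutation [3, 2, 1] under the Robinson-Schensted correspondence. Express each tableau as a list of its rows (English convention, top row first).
Insert 3: appended to row 1. P = [[3]].
Insert 2: 2 bumps 3 from row 1; 3 starts row 2. P = [[2], [3]].
Insert 1: 1 bumps 2 from row 1; 2 bumps 3 from row 2; 3 starts row 3. P = [[1], [2], [3]].

So P = [[1], [2], [3]].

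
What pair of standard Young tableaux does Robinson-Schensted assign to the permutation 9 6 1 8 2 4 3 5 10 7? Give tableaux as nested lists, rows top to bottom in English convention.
Insert each entry of the permutation into P by Schensted row insertion, recording in Q the position of each new cell.

Insert 9: appended to row 1. P = [[9]], Q = [[1]].
Insert 6: 6 bumps 9 from row 1; 9 starts row 2. P = [[6], [9]], Q = [[1], [2]].
Insert 1: 1 bumps 6 from row 1; 6 bumps 9 from row 2; 9 starts row 3. P = [[1], [6], [9]], Q = [[1], [2], [3]].
Insert 8: appended to row 1. P = [[1, 8], [6], [9]], Q = [[1, 4], [2], [3]].
Insert 2: 2 bumps 8 from row 1; 8 appends to row 2. P = [[1, 2], [6, 8], [9]], Q = [[1, 4], [2, 5], [3]].
Insert 4: appended to row 1. P = [[1, 2, 4], [6, 8], [9]], Q = [[1, 4, 6], [2, 5], [3]].
Insert 3: 3 bumps 4 from row 1; 4 bumps 6 from row 2; 6 bumps 9 from row 3; 9 starts row 4. P = [[1, 2, 3], [4, 8], [6], [9]], Q = [[1, 4, 6], [2, 5], [3], [7]].
Insert 5: appended to row 1. P = [[1, 2, 3, 5], [4, 8], [6], [9]], Q = [[1, 4, 6, 8], [2, 5], [3], [7]].
Insert 10: appended to row 1. P = [[1, 2, 3, 5, 10], [4, 8], [6], [9]], Q = [[1, 4, 6, 8, 9], [2, 5], [3], [7]].
Insert 7: 7 bumps 10 from row 1; 10 appends to row 2. P = [[1, 2, 3, 5, 7], [4, 8, 10], [6], [9]], Q = [[1, 4, 6, 8, 9], [2, 5, 10], [3], [7]].

So P = [[1, 2, 3, 5, 7], [4, 8, 10], [6], [9]], Q = [[1, 4, 6, 8, 9], [2, 5, 10], [3], [7]].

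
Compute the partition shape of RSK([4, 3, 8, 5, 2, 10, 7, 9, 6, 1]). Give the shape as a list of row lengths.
[4, 3, 2, 1]

Row-insert each entry into an empty tableau.

After inserting 4: P = [[4]].
After inserting 3: P = [[3], [4]].
After inserting 8: P = [[3, 8], [4]].
After inserting 5: P = [[3, 5], [4, 8]].
After inserting 2: P = [[2, 5], [3, 8], [4]].
After inserting 10: P = [[2, 5, 10], [3, 8], [4]].
After inserting 7: P = [[2, 5, 7], [3, 8, 10], [4]].
After inserting 9: P = [[2, 5, 7, 9], [3, 8, 10], [4]].
After inserting 6: P = [[2, 5, 6, 9], [3, 7, 10], [4, 8]].
After inserting 1: P = [[1, 5, 6, 9], [2, 7, 10], [3, 8], [4]].

The final insertion tableau P = [[1, 5, 6, 9], [2, 7, 10], [3, 8], [4]] has shape [4, 3, 2, 1].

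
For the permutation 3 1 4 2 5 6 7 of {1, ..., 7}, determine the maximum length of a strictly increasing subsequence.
5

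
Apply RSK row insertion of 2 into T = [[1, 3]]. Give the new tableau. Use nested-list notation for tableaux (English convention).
[[1, 2], [3]]

In row 1, 2 replaces 3 (the leftmost entry greater than 2); 3 is bumped to row 2. 3 starts a new row 2. The new tableau is [[1, 2], [3]].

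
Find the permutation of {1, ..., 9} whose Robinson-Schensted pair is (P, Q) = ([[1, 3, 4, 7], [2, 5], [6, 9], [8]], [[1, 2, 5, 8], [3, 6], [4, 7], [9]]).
Reverse the RSK construction: for i from n down to 1, find the cell of Q containing i, remove the entry at that cell from P, and reverse-bump it up through P; the value ejected from row 1 is w(i).

Step i=9: Q has 9 at row 4, column 1; remove 8 from row 4 of P and reverse-bump: 8 enters row 3 and ejects 6; 6 enters row 2 and ejects 5; 5 enters row 1 and ejects 4. So w(9) = 4. P is now [[1, 3, 5, 7], [2, 6], [8, 9]].
Step i=8: Q has 8 at row 1, column 4; remove that cell from P, ejecting 7. So w(8) = 7. P is now [[1, 3, 5], [2, 6], [8, 9]].
Step i=7: Q has 7 at row 3, column 2; remove 9 from row 3 of P and reverse-bump: 9 enters row 2 and ejects 6; 6 enters row 1 and ejects 5. So w(7) = 5. P is now [[1, 3, 6], [2, 9], [8]].
Step i=6: Q has 6 at row 2, column 2; remove 9 from row 2 of P and reverse-bump: 9 enters row 1 and ejects 6. So w(6) = 6. P is now [[1, 3, 9], [2], [8]].
Step i=5: Q has 5 at row 1, column 3; remove that cell from P, ejecting 9. So w(5) = 9. P is now [[1, 3], [2], [8]].
Step i=4: Q has 4 at row 3, column 1; remove 8 from row 3 of P and reverse-bump: 8 enters row 2 and ejects 2; 2 enters row 1 and ejects 1. So w(4) = 1. P is now [[2, 3], [8]].
Step i=3: Q has 3 at row 2, column 1; remove 8 from row 2 of P and reverse-bump: 8 enters row 1 and ejects 3. So w(3) = 3. P is now [[2, 8]].
Step i=2: Q has 2 at row 1, column 2; remove that cell from P, ejecting 8. So w(2) = 8. P is now [[2]].
Step i=1: Q has 1 at row 1, column 1; remove that cell from P, ejecting 2. So w(1) = 2. P is now [].

So w = 2 8 3 1 9 6 5 7 4.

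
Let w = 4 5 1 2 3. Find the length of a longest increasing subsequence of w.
3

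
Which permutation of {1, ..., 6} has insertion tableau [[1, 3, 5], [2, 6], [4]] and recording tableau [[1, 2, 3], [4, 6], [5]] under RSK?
2 4 6 3 1 5

Reverse the RSK construction: for i from n down to 1, find the cell of Q containing i, remove the entry at that cell from P, and reverse-bump it up through P; the value ejected from row 1 is w(i).

Step i=6: Q has 6 at row 2, column 2; remove 6 from row 2 of P and reverse-bump: 6 enters row 1 and ejects 5. So w(6) = 5. P is now [[1, 3, 6], [2], [4]].
Step i=5: Q has 5 at row 3, column 1; remove 4 from row 3 of P and reverse-bump: 4 enters row 2 and ejects 2; 2 enters row 1 and ejects 1. So w(5) = 1. P is now [[2, 3, 6], [4]].
Step i=4: Q has 4 at row 2, column 1; remove 4 from row 2 of P and reverse-bump: 4 enters row 1 and ejects 3. So w(4) = 3. P is now [[2, 4, 6]].
Step i=3: Q has 3 at row 1, column 3; remove that cell from P, ejecting 6. So w(3) = 6. P is now [[2, 4]].
Step i=2: Q has 2 at row 1, column 2; remove that cell from P, ejecting 4. So w(2) = 4. P is now [[2]].
Step i=1: Q has 1 at row 1, column 1; remove that cell from P, ejecting 2. So w(1) = 2. P is now [].

So w = 2 4 6 3 1 5.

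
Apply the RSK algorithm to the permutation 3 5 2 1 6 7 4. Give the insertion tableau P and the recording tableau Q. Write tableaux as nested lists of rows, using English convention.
Insert each entry of the permutation into P by Schensted row insertion, recording in Q the position of each new cell.

After inserting 3: P = [[3]].
After inserting 5: P = [[3, 5]].
After inserting 2: P = [[2, 5], [3]].
After inserting 1: P = [[1, 5], [2], [3]].
After inserting 6: P = [[1, 5, 6], [2], [3]].
After inserting 7: P = [[1, 5, 6, 7], [2], [3]].
After inserting 4: P = [[1, 4, 6, 7], [2, 5], [3]].

So P = [[1, 4, 6, 7], [2, 5], [3]], Q = [[1, 2, 5, 6], [3, 7], [4]].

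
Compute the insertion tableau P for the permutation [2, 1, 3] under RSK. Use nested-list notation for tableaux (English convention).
P = [[1, 3], [2]]

After inserting 2: P = [[2]].
After inserting 1: P = [[1], [2]].
After inserting 3: P = [[1, 3], [2]].

So P = [[1, 3], [2]].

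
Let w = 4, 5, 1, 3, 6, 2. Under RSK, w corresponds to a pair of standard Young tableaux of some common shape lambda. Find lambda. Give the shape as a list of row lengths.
RSK row insertion gives P = [[1, 2, 6], [3, 5], [4]], which has shape [3, 2, 1].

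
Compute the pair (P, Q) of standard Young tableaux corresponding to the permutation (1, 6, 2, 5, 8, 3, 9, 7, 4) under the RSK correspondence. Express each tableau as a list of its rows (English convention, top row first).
P = [[1, 2, 3, 4, 9], [5, 7], [6, 8]], Q = [[1, 2, 4, 5, 7], [3, 8], [6, 9]]

Insert each entry of the permutation into P by Schensted row insertion, recording in Q the position of each new cell.

After inserting 1: P = [[1]].
After inserting 6: P = [[1, 6]].
After inserting 2: P = [[1, 2], [6]].
After inserting 5: P = [[1, 2, 5], [6]].
After inserting 8: P = [[1, 2, 5, 8], [6]].
After inserting 3: P = [[1, 2, 3, 8], [5], [6]].
After inserting 9: P = [[1, 2, 3, 8, 9], [5], [6]].
After inserting 7: P = [[1, 2, 3, 7, 9], [5, 8], [6]].
After inserting 4: P = [[1, 2, 3, 4, 9], [5, 7], [6, 8]].

So P = [[1, 2, 3, 4, 9], [5, 7], [6, 8]], Q = [[1, 2, 4, 5, 7], [3, 8], [6, 9]].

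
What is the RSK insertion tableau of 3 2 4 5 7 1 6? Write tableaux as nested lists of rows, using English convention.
P = [[1, 4, 5, 6], [2, 7], [3]]

Insert 3: appended to row 1. P = [[3]].
Insert 2: 2 bumps 3 from row 1; 3 starts row 2. P = [[2], [3]].
Insert 4: appended to row 1. P = [[2, 4], [3]].
Insert 5: appended to row 1. P = [[2, 4, 5], [3]].
Insert 7: appended to row 1. P = [[2, 4, 5, 7], [3]].
Insert 1: 1 bumps 2 from row 1; 2 bumps 3 from row 2; 3 starts row 3. P = [[1, 4, 5, 7], [2], [3]].
Insert 6: 6 bumps 7 from row 1; 7 appends to row 2. P = [[1, 4, 5, 6], [2, 7], [3]].

So P = [[1, 4, 5, 6], [2, 7], [3]].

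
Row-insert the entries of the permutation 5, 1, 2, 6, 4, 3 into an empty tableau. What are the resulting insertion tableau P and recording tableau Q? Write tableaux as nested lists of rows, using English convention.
Insert each entry of the permutation into P by Schensted row insertion, recording in Q the position of each new cell.

Insert 5: appended to row 1. P = [[5]].
Insert 1: 1 bumps 5 from row 1; 5 starts row 2. P = [[1], [5]].
Insert 2: appended to row 1. P = [[1, 2], [5]].
Insert 6: appended to row 1. P = [[1, 2, 6], [5]].
Insert 4: 4 bumps 6 from row 1; 6 appends to row 2. P = [[1, 2, 4], [5, 6]].
Insert 3: 3 bumps 4 from row 1; 4 bumps 5 from row 2; 5 starts row 3. P = [[1, 2, 3], [4, 6], [5]].

So P = [[1, 2, 3], [4, 6], [5]], Q = [[1, 3, 4], [2, 5], [6]].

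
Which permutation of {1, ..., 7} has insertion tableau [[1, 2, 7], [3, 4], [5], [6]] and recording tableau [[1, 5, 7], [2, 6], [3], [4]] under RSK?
Reverse the RSK construction: for i from n down to 1, find the cell of Q containing i, remove the entry at that cell from P, and reverse-bump it up through P; the value ejected from row 1 is w(i).

Step i=7: Q has 7 at row 1, column 3; remove that cell from P, ejecting 7. So w(7) = 7. P is now [[1, 2], [3, 4], [5], [6]].
Step i=6: Q has 6 at row 2, column 2; remove 4 from row 2 of P and reverse-bump: 4 enters row 1 and ejects 2. So w(6) = 2. P is now [[1, 4], [3], [5], [6]].
Step i=5: Q has 5 at row 1, column 2; remove that cell from P, ejecting 4. So w(5) = 4. P is now [[1], [3], [5], [6]].
Step i=4: Q has 4 at row 4, column 1; remove 6 from row 4 of P and reverse-bump: 6 enters row 3 and ejects 5; 5 enters row 2 and ejects 3; 3 enters row 1 and ejects 1. So w(4) = 1. P is now [[3], [5], [6]].
Step i=3: Q has 3 at row 3, column 1; remove 6 from row 3 of P and reverse-bump: 6 enters row 2 and ejects 5; 5 enters row 1 and ejects 3. So w(3) = 3. P is now [[5], [6]].
Step i=2: Q has 2 at row 2, column 1; remove 6 from row 2 of P and reverse-bump: 6 enters row 1 and ejects 5. So w(2) = 5. P is now [[6]].
Step i=1: Q has 1 at row 1, column 1; remove that cell from P, ejecting 6. So w(1) = 6. P is now [].

So w = 6 5 3 1 4 2 7.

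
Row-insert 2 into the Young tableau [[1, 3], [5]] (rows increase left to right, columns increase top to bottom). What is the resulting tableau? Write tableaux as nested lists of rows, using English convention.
In row 1, 2 replaces 3 (the leftmost entry greater than 2); 3 is bumped to row 2. In row 2, 3 replaces 5 (the leftmost entry greater than 3); 5 is bumped to row 3. 5 starts a new row 3. The new tableau is [[1, 2], [3], [5]].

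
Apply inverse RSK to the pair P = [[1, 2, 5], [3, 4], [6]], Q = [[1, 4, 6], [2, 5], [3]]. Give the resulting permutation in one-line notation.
6 3 1 4 2 5

Reverse RSK: for i = n, n-1, ..., 1, locate i in Q, remove the corresponding corner cell from P, and reverse-bump its entry up through P; the value ejected from row 1 is w(i).

So w = 6 3 1 4 2 5.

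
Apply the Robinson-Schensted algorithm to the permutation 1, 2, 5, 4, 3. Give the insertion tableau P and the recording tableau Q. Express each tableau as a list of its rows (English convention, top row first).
P = [[1, 2, 3], [4], [5]], Q = [[1, 2, 3], [4], [5]]

Insert each entry of the permutation into P by Schensted row insertion, recording in Q the position of each new cell.

Insert 1: appended to row 1. P = [[1]].
Insert 2: appended to row 1. P = [[1, 2]].
Insert 5: appended to row 1. P = [[1, 2, 5]].
Insert 4: 4 bumps 5 from row 1; 5 starts row 2. P = [[1, 2, 4], [5]].
Insert 3: 3 bumps 4 from row 1; 4 bumps 5 from row 2; 5 starts row 3. P = [[1, 2, 3], [4], [5]].

So P = [[1, 2, 3], [4], [5]], Q = [[1, 2, 3], [4], [5]].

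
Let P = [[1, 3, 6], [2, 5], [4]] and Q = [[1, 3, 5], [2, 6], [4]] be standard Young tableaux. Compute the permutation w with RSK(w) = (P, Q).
Reverse RSK: for i = n, n-1, ..., 1, locate i in Q, remove the corresponding corner cell from P, and reverse-bump its entry up through P; the value ejected from row 1 is w(i).

So w = 4 2 5 1 6 3.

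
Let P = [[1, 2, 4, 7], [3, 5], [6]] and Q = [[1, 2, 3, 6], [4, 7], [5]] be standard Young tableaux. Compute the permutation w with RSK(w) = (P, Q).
1 3 6 5 2 7 4

Reverse the RSK construction: for i from n down to 1, find the cell of Q containing i, remove the entry at that cell from P, and reverse-bump it up through P; the value ejected from row 1 is w(i).

Step i=7: Q has 7 at row 2, column 2; remove 5 from row 2 of P and reverse-bump: 5 enters row 1 and ejects 4. So w(7) = 4. P is now [[1, 2, 5, 7], [3], [6]].
Step i=6: Q has 6 at row 1, column 4; remove that cell from P, ejecting 7. So w(6) = 7. P is now [[1, 2, 5], [3], [6]].
Step i=5: Q has 5 at row 3, column 1; remove 6 from row 3 of P and reverse-bump: 6 enters row 2 and ejects 3; 3 enters row 1 and ejects 2. So w(5) = 2. P is now [[1, 3, 5], [6]].
Step i=4: Q has 4 at row 2, column 1; remove 6 from row 2 of P and reverse-bump: 6 enters row 1 and ejects 5. So w(4) = 5. P is now [[1, 3, 6]].
Step i=3: Q has 3 at row 1, column 3; remove that cell from P, ejecting 6. So w(3) = 6. P is now [[1, 3]].
Step i=2: Q has 2 at row 1, column 2; remove that cell from P, ejecting 3. So w(2) = 3. P is now [[1]].
Step i=1: Q has 1 at row 1, column 1; remove that cell from P, ejecting 1. So w(1) = 1. P is now [].

So w = 1 3 6 5 2 7 4.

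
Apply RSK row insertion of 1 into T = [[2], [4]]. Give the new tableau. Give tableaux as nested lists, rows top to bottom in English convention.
[[1], [2], [4]]

In row 1, 1 replaces 2 (the leftmost entry greater than 1); 2 is bumped to row 2. In row 2, 2 replaces 4 (the leftmost entry greater than 2); 4 is bumped to row 3. 4 starts a new row 3. The new tableau is [[1], [2], [4]].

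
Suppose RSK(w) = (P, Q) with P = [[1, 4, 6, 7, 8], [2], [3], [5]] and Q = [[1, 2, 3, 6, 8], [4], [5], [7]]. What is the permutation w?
Reverse RSK: for i = n, n-1, ..., 1, locate i in Q, remove the corresponding corner cell from P, and reverse-bump its entry up through P; the value ejected from row 1 is w(i).

So w = 3 5 6 4 2 7 1 8.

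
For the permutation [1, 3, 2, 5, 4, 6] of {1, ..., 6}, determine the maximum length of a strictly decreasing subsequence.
2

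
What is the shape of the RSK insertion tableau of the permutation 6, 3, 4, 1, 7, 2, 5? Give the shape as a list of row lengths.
Row-insert each entry into an empty tableau.

After inserting 6: P = [[6]].
After inserting 3: P = [[3], [6]].
After inserting 4: P = [[3, 4], [6]].
After inserting 1: P = [[1, 4], [3], [6]].
After inserting 7: P = [[1, 4, 7], [3], [6]].
After inserting 2: P = [[1, 2, 7], [3, 4], [6]].
After inserting 5: P = [[1, 2, 5], [3, 4, 7], [6]].

The final insertion tableau P = [[1, 2, 5], [3, 4, 7], [6]] has shape [3, 3, 1].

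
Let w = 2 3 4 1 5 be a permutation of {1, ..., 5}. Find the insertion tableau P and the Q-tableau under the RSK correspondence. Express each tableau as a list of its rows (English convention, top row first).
P = [[1, 3, 4, 5], [2]], Q = [[1, 2, 3, 5], [4]]

Insert each entry of the permutation into P by Schensted row insertion, recording in Q the position of each new cell.

Insert 2: appended to row 1. P = [[2]].
Insert 3: appended to row 1. P = [[2, 3]].
Insert 4: appended to row 1. P = [[2, 3, 4]].
Insert 1: 1 bumps 2 from row 1; 2 starts row 2. P = [[1, 3, 4], [2]].
Insert 5: appended to row 1. P = [[1, 3, 4, 5], [2]].

So P = [[1, 3, 4, 5], [2]], Q = [[1, 2, 3, 5], [4]].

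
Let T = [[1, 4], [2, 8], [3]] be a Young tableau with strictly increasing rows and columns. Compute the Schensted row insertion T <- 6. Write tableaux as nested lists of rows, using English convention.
6 is larger than every entry of row 1, so it is appended to row 1. The new tableau is [[1, 4, 6], [2, 8], [3]].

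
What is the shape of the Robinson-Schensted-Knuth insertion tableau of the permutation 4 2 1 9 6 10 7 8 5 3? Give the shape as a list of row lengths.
[4, 3, 2, 1]

Row-insert each entry into an empty tableau.

After inserting 4: P = [[4]].
After inserting 2: P = [[2], [4]].
After inserting 1: P = [[1], [2], [4]].
After inserting 9: P = [[1, 9], [2], [4]].
After inserting 6: P = [[1, 6], [2, 9], [4]].
After inserting 10: P = [[1, 6, 10], [2, 9], [4]].
After inserting 7: P = [[1, 6, 7], [2, 9, 10], [4]].
After inserting 8: P = [[1, 6, 7, 8], [2, 9, 10], [4]].
After inserting 5: P = [[1, 5, 7, 8], [2, 6, 10], [4, 9]].
After inserting 3: P = [[1, 3, 7, 8], [2, 5, 10], [4, 6], [9]].

The final insertion tableau P = [[1, 3, 7, 8], [2, 5, 10], [4, 6], [9]] has shape [4, 3, 2, 1].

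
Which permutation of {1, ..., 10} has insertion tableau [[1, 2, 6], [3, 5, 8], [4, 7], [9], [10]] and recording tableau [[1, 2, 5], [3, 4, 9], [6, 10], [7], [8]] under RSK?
Reverse the RSK construction: for i from n down to 1, find the cell of Q containing i, remove the entry at that cell from P, and reverse-bump it up through P; the value ejected from row 1 is w(i).

Step i=10: Q has 10 at row 3, column 2; remove 7 from row 3 of P and reverse-bump: 7 enters row 2 and ejects 5; 5 enters row 1 and ejects 2. So w(10) = 2. P is now [[1, 5, 6], [3, 7, 8], [4], [9], [10]].
Step i=9: Q has 9 at row 2, column 3; remove 8 from row 2 of P and reverse-bump: 8 enters row 1 and ejects 6. So w(9) = 6. P is now [[1, 5, 8], [3, 7], [4], [9], [10]].
Step i=8: Q has 8 at row 5, column 1; remove 10 from row 5 of P and reverse-bump: 10 enters row 4 and ejects 9; 9 enters row 3 and ejects 4; 4 enters row 2 and ejects 3; 3 enters row 1 and ejects 1. So w(8) = 1. P is now [[3, 5, 8], [4, 7], [9], [10]].
Step i=7: Q has 7 at row 4, column 1; remove 10 from row 4 of P and reverse-bump: 10 enters row 3 and ejects 9; 9 enters row 2 and ejects 7; 7 enters row 1 and ejects 5. So w(7) = 5. P is now [[3, 7, 8], [4, 9], [10]].
Step i=6: Q has 6 at row 3, column 1; remove 10 from row 3 of P and reverse-bump: 10 enters row 2 and ejects 9; 9 enters row 1 and ejects 8. So w(6) = 8. P is now [[3, 7, 9], [4, 10]].
Step i=5: Q has 5 at row 1, column 3; remove that cell from P, ejecting 9. So w(5) = 9. P is now [[3, 7], [4, 10]].
Step i=4: Q has 4 at row 2, column 2; remove 10 from row 2 of P and reverse-bump: 10 enters row 1 and ejects 7. So w(4) = 7. P is now [[3, 10], [4]].
Step i=3: Q has 3 at row 2, column 1; remove 4 from row 2 of P and reverse-bump: 4 enters row 1 and ejects 3. So w(3) = 3. P is now [[4, 10]].
Step i=2: Q has 2 at row 1, column 2; remove that cell from P, ejecting 10. So w(2) = 10. P is now [[4]].
Step i=1: Q has 1 at row 1, column 1; remove that cell from P, ejecting 4. So w(1) = 4. P is now [].

So w = 4 10 3 7 9 8 5 1 6 2.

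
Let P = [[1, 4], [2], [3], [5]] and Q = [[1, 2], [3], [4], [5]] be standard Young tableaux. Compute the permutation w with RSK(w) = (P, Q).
3 5 4 2 1

Reverse RSK: for i = n, n-1, ..., 1, locate i in Q, remove the corresponding corner cell from P, and reverse-bump its entry up through P; the value ejected from row 1 is w(i).

So w = 3 5 4 2 1.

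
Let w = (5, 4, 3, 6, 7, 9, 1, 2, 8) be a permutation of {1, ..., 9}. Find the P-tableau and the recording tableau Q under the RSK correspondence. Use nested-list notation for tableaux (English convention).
P = [[1, 2, 7, 8], [3, 6, 9], [4], [5]], Q = [[1, 4, 5, 6], [2, 8, 9], [3], [7]]

Insert each entry of the permutation into P by Schensted row insertion, recording in Q the position of each new cell.

After inserting 5: P = [[5]].
After inserting 4: P = [[4], [5]].
After inserting 3: P = [[3], [4], [5]].
After inserting 6: P = [[3, 6], [4], [5]].
After inserting 7: P = [[3, 6, 7], [4], [5]].
After inserting 9: P = [[3, 6, 7, 9], [4], [5]].
After inserting 1: P = [[1, 6, 7, 9], [3], [4], [5]].
After inserting 2: P = [[1, 2, 7, 9], [3, 6], [4], [5]].
After inserting 8: P = [[1, 2, 7, 8], [3, 6, 9], [4], [5]].

So P = [[1, 2, 7, 8], [3, 6, 9], [4], [5]], Q = [[1, 4, 5, 6], [2, 8, 9], [3], [7]].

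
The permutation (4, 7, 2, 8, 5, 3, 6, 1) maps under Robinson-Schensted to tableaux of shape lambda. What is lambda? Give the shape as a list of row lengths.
Row-insert each entry into an empty tableau.

After inserting 4: P = [[4]].
After inserting 7: P = [[4, 7]].
After inserting 2: P = [[2, 7], [4]].
After inserting 8: P = [[2, 7, 8], [4]].
After inserting 5: P = [[2, 5, 8], [4, 7]].
After inserting 3: P = [[2, 3, 8], [4, 5], [7]].
After inserting 6: P = [[2, 3, 6], [4, 5, 8], [7]].
After inserting 1: P = [[1, 3, 6], [2, 5, 8], [4], [7]].

The final insertion tableau P = [[1, 3, 6], [2, 5, 8], [4], [7]] has shape [3, 3, 1, 1].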